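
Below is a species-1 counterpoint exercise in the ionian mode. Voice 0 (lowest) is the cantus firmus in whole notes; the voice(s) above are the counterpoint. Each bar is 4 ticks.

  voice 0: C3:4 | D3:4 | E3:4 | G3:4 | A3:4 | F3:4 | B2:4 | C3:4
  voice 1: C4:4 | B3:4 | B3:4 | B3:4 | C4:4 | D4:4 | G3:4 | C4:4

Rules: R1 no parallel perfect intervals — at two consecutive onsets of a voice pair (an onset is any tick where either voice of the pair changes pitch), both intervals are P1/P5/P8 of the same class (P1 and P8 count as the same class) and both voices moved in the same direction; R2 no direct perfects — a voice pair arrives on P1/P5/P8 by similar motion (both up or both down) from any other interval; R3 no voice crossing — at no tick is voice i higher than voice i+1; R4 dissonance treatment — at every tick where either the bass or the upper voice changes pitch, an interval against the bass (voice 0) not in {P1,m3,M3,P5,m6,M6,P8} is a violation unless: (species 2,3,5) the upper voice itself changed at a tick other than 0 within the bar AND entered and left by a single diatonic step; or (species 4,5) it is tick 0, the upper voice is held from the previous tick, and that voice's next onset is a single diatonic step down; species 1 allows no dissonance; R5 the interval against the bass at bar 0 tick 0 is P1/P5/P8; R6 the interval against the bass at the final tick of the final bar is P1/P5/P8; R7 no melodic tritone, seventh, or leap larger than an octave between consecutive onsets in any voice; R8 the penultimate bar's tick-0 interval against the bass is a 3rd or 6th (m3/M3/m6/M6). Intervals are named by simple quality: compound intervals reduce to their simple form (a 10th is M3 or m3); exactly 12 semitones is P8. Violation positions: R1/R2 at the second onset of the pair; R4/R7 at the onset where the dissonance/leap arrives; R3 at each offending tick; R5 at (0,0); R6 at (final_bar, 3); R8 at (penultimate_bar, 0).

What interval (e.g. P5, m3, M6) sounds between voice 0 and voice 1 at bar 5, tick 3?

M6

voice 0=F3 voice 1=D4 -> M6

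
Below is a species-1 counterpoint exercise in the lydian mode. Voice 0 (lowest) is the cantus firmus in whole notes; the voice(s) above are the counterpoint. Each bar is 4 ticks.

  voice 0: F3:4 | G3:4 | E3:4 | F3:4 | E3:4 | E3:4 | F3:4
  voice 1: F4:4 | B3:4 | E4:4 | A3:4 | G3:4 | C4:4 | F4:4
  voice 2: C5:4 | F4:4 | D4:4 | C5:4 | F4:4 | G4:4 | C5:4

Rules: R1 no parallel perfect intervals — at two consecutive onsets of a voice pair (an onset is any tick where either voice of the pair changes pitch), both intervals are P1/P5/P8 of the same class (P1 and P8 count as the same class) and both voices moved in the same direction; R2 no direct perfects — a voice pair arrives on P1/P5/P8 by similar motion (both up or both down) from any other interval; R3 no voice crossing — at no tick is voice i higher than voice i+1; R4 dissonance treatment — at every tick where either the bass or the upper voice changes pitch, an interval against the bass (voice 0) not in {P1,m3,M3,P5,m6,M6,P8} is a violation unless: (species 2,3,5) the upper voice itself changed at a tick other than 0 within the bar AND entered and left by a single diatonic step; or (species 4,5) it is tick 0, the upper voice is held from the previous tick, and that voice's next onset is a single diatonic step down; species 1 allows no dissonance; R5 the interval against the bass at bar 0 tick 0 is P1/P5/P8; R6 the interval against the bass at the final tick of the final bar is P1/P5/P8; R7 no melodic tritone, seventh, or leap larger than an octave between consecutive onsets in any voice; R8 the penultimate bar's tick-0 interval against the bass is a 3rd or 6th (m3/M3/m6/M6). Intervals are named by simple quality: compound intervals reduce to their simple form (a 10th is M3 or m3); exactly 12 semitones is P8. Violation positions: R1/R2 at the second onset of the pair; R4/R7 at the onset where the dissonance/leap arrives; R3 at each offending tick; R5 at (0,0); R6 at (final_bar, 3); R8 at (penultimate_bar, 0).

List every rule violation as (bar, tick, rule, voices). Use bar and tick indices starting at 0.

bar 0: v0=F3 v1=F4 v2=C5 downbeat P5
bar 1: v0=G3 v1=B3 v2=F4 downbeat m7
bar 2: v0=E3 v1=E4 v2=D4 downbeat m7
bar 3: v0=F3 v1=A3 v2=C5 downbeat P5
bar 4: v0=E3 v1=G3 v2=F4 downbeat m2
bar 5: v0=E3 v1=C4 v2=G4 downbeat m3
bar 6: v0=F3 v1=F4 v2=C5 downbeat P5
  -> R4 @ bar 1 tick 0 v(0, 2): G3/F4 m7 untreated
  -> R7 @ bar 1 tick 0 v(1,): F4->B3 leap 6st
  -> R3 @ bar 2 tick 0 v(1, 2): E4 above D4
  -> R4 @ bar 2 tick 0 v(0, 2): E3/D4 m7 untreated
  -> R3 @ bar 2 tick 1 v(1, 2): E4 above D4
  -> R3 @ bar 2 tick 2 v(1, 2): E4 above D4
  -> R3 @ bar 2 tick 3 v(1, 2): E4 above D4
  -> R2 @ bar 3 tick 0 v(0, 2): E3/D4 m7 -> F3/C5 P5 similar
  -> R7 @ bar 3 tick 0 v(2,): D4->C5 leap 10st
  -> R4 @ bar 4 tick 0 v(0, 2): E3/F4 m2 untreated
  -> R2 @ bar 5 tick 0 v(1, 2): G3/F4 m7 -> C4/G4 P5 similar
  -> R1 @ bar 6 tick 0 v(1, 2): C4/G4 P5 -> F4/C5 P5 similar
  -> R2 @ bar 6 tick 0 v(0, 1): E3/C4 m6 -> F3/F4 P8 similar
  -> R2 @ bar 6 tick 0 v(0, 2): E3/G4 m3 -> F3/C5 P5 similar

(1, 0, R4, (0, 2))
(1, 0, R7, (1,))
(2, 0, R3, (1, 2))
(2, 0, R4, (0, 2))
(2, 1, R3, (1, 2))
(2, 2, R3, (1, 2))
(2, 3, R3, (1, 2))
(3, 0, R2, (0, 2))
(3, 0, R7, (2,))
(4, 0, R4, (0, 2))
(5, 0, R2, (1, 2))
(6, 0, R1, (1, 2))
(6, 0, R2, (0, 1))
(6, 0, R2, (0, 2))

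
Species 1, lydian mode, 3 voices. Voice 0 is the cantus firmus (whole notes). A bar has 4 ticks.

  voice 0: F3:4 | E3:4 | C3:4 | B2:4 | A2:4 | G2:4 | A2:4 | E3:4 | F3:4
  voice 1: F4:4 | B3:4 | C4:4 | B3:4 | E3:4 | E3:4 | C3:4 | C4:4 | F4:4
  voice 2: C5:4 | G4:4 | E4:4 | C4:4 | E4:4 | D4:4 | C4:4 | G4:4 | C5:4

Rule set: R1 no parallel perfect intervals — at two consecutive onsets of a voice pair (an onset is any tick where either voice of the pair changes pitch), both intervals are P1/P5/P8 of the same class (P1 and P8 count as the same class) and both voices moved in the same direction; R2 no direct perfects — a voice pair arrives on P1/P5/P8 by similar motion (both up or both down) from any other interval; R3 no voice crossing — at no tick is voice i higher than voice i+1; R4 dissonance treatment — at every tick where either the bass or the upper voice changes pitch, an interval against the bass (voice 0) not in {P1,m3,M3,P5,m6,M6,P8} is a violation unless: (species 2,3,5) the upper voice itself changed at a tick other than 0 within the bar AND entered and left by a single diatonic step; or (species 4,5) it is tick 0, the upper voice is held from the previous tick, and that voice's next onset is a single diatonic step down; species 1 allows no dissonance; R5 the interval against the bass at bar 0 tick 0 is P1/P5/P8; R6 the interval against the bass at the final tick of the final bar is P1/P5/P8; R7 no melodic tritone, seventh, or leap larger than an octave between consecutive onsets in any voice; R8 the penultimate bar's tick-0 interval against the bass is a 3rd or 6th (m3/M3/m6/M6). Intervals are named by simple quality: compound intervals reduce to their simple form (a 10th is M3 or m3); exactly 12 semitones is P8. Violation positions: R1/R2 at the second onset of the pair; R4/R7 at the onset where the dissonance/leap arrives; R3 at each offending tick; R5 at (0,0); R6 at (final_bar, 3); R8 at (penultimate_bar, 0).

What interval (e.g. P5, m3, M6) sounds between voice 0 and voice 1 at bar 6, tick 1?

voice 0=A2 voice 1=C3 -> m3

m3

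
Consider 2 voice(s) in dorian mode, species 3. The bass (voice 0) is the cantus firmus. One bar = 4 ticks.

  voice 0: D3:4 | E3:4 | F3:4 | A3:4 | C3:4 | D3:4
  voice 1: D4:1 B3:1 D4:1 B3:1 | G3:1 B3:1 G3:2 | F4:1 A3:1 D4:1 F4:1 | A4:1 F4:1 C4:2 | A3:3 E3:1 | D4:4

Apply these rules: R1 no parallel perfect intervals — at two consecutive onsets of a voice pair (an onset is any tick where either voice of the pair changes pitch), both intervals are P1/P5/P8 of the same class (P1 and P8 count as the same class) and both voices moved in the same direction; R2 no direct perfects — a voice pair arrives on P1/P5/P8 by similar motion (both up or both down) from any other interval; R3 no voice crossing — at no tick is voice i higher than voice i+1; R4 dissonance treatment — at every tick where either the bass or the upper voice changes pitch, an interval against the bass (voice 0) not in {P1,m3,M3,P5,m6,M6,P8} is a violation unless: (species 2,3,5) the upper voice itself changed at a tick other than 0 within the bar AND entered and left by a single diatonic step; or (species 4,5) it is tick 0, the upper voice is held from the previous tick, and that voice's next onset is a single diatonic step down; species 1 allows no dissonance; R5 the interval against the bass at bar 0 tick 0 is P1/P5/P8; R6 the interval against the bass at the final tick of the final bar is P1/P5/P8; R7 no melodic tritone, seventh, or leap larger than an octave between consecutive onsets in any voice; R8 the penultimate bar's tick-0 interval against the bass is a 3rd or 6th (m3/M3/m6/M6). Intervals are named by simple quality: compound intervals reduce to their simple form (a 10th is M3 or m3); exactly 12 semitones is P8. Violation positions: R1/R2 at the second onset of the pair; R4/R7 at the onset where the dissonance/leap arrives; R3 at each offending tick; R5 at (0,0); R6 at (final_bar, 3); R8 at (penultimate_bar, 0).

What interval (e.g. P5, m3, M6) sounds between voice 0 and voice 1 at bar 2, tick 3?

voice 0=F3 voice 1=F4 -> P8

P8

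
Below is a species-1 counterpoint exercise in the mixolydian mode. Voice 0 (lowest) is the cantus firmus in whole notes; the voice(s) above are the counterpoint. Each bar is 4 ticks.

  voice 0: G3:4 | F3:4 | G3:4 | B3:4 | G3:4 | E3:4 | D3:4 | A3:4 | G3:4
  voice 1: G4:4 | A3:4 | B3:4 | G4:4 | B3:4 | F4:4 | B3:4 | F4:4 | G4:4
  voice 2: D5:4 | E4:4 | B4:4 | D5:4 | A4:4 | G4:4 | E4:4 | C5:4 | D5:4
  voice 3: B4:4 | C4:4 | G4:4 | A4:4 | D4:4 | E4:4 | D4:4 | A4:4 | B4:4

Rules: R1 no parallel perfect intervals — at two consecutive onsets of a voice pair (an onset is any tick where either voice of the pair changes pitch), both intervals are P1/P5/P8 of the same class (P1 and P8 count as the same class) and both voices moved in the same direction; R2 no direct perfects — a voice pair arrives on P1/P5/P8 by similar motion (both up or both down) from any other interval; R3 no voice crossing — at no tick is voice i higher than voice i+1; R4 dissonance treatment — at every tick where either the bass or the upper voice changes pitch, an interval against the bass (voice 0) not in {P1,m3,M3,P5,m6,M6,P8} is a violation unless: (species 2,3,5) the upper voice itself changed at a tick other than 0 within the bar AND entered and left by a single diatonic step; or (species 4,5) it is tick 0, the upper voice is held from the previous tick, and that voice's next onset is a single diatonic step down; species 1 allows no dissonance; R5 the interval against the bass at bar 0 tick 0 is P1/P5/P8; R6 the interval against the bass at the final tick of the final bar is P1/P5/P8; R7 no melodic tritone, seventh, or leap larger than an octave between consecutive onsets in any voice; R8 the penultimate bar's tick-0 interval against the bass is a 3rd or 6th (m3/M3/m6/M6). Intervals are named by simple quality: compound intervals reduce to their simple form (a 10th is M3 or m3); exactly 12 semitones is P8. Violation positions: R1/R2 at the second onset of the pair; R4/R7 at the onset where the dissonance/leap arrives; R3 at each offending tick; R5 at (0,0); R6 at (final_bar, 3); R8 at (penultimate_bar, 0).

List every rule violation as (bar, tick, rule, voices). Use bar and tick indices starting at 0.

(0, 0, R3, (2, 3))
(0, 0, R5, (0, 3))
(0, 1, R3, (2, 3))
(0, 2, R3, (2, 3))
(0, 3, R3, (2, 3))
(1, 0, R1, (1, 2))
(1, 0, R2, (0, 3))
(1, 0, R3, (2, 3))
(1, 0, R4, (0, 2))
(1, 0, R7, (1,))
(1, 0, R7, (2,))
(1, 0, R7, (3,))
(1, 1, R3, (2, 3))
(1, 2, R3, (2, 3))
(1, 3, R3, (2, 3))
(2, 0, R2, (0, 3))
(2, 0, R2, (1, 2))
(2, 0, R3, (2, 3))
(2, 1, R3, (2, 3))
(2, 2, R3, (2, 3))
(2, 3, R3, (2, 3))
(3, 0, R2, (1, 2))
(3, 0, R3, (2, 3))
(3, 0, R4, (0, 3))
(3, 1, R3, (2, 3))
(3, 2, R3, (2, 3))
(3, 3, R3, (2, 3))
(4, 0, R2, (0, 3))
(4, 0, R2, (2, 3))
(4, 0, R3, (2, 3))
(4, 0, R4, (0, 2))
(4, 1, R3, (2, 3))
(4, 2, R3, (2, 3))
(4, 3, R3, (2, 3))
(5, 0, R3, (2, 3))
(5, 0, R4, (0, 1))
(5, 0, R7, (1,))
(5, 1, R3, (2, 3))
(5, 2, R3, (2, 3))
(5, 3, R3, (2, 3))
(6, 0, R1, (0, 3))
(6, 0, R3, (2, 3))
(6, 0, R4, (0, 2))
(6, 0, R7, (1,))
(6, 1, R3, (2, 3))
(6, 2, R3, (2, 3))
(6, 3, R3, (2, 3))
(7, 0, R1, (0, 3))
(7, 0, R2, (1, 2))
(7, 0, R3, (2, 3))
(7, 0, R7, (1,))
(7, 0, R8, (0, 3))
(7, 1, R3, (2, 3))
(7, 2, R3, (2, 3))
(7, 3, R3, (2, 3))
(8, 0, R1, (1, 2))
(8, 0, R3, (2, 3))
(8, 1, R3, (2, 3))
(8, 2, R3, (2, 3))
(8, 3, R3, (2, 3))
(8, 3, R6, (0, 3))

bar 0: v0=G3 v1=G4 v2=D5 v3=B4 downbeat M3
bar 1: v0=F3 v1=A3 v2=E4 v3=C4 downbeat P5
bar 2: v0=G3 v1=B3 v2=B4 v3=G4 downbeat P8
bar 3: v0=B3 v1=G4 v2=D5 v3=A4 downbeat m7
bar 4: v0=G3 v1=B3 v2=A4 v3=D4 downbeat P5
bar 5: v0=E3 v1=F4 v2=G4 v3=E4 downbeat P8
bar 6: v0=D3 v1=B3 v2=E4 v3=D4 downbeat P8
bar 7: v0=A3 v1=F4 v2=C5 v3=A4 downbeat P8
bar 8: v0=G3 v1=G4 v2=D5 v3=B4 downbeat M3
  -> R3 @ bar 0 tick 0 v(2, 3): D5 above B4
  -> R5 @ bar 0 tick 0 v(0, 3): opens on M3
  -> R3 @ bar 0 tick 1 v(2, 3): D5 above B4
  -> R3 @ bar 0 tick 2 v(2, 3): D5 above B4
  -> R3 @ bar 0 tick 3 v(2, 3): D5 above B4
  -> R1 @ bar 1 tick 0 v(1, 2): G4/D5 P5 -> A3/E4 P5 similar
  -> R2 @ bar 1 tick 0 v(0, 3): G3/B4 M3 -> F3/C4 P5 similar
  -> R3 @ bar 1 tick 0 v(2, 3): E4 above C4
  -> R4 @ bar 1 tick 0 v(0, 2): F3/E4 M7 untreated
  -> R7 @ bar 1 tick 0 v(1,): G4->A3 leap 10st
  -> R7 @ bar 1 tick 0 v(2,): D5->E4 leap 10st
  -> R7 @ bar 1 tick 0 v(3,): B4->C4 leap 11st
  -> R3 @ bar 1 tick 1 v(2, 3): E4 above C4
  -> R3 @ bar 1 tick 2 v(2, 3): E4 above C4
  -> R3 @ bar 1 tick 3 v(2, 3): E4 above C4
  -> R2 @ bar 2 tick 0 v(0, 3): F3/C4 P5 -> G3/G4 P8 similar
  -> R2 @ bar 2 tick 0 v(1, 2): A3/E4 P5 -> B3/B4 P8 similar
  -> R3 @ bar 2 tick 0 v(2, 3): B4 above G4
  -> R3 @ bar 2 tick 1 v(2, 3): B4 above G4
  -> R3 @ bar 2 tick 2 v(2, 3): B4 above G4
  -> R3 @ bar 2 tick 3 v(2, 3): B4 above G4
  -> R2 @ bar 3 tick 0 v(1, 2): B3/B4 P8 -> G4/D5 P5 similar
  -> R3 @ bar 3 tick 0 v(2, 3): D5 above A4
  -> R4 @ bar 3 tick 0 v(0, 3): B3/A4 m7 untreated
  -> R3 @ bar 3 tick 1 v(2, 3): D5 above A4
  -> R3 @ bar 3 tick 2 v(2, 3): D5 above A4
  -> R3 @ bar 3 tick 3 v(2, 3): D5 above A4
  -> R2 @ bar 4 tick 0 v(0, 3): B3/A4 m7 -> G3/D4 P5 similar
  -> R2 @ bar 4 tick 0 v(2, 3): D5/A4 P4 -> A4/D4 P5 similar
  -> R3 @ bar 4 tick 0 v(2, 3): A4 above D4
  -> R4 @ bar 4 tick 0 v(0, 2): G3/A4 M2 untreated
  -> R3 @ bar 4 tick 1 v(2, 3): A4 above D4
  -> R3 @ bar 4 tick 2 v(2, 3): A4 above D4
  -> R3 @ bar 4 tick 3 v(2, 3): A4 above D4
  -> R3 @ bar 5 tick 0 v(2, 3): G4 above E4
  -> R4 @ bar 5 tick 0 v(0, 1): E3/F4 m2 untreated
  -> R7 @ bar 5 tick 0 v(1,): B3->F4 leap 6st
  -> R3 @ bar 5 tick 1 v(2, 3): G4 above E4
  -> R3 @ bar 5 tick 2 v(2, 3): G4 above E4
  -> R3 @ bar 5 tick 3 v(2, 3): G4 above E4
  -> R1 @ bar 6 tick 0 v(0, 3): E3/E4 P8 -> D3/D4 P8 similar
  -> R3 @ bar 6 tick 0 v(2, 3): E4 above D4
  -> R4 @ bar 6 tick 0 v(0, 2): D3/E4 M2 untreated
  -> R7 @ bar 6 tick 0 v(1,): F4->B3 leap 6st
  -> R3 @ bar 6 tick 1 v(2, 3): E4 above D4
  -> R3 @ bar 6 tick 2 v(2, 3): E4 above D4
  -> R3 @ bar 6 tick 3 v(2, 3): E4 above D4
  -> R1 @ bar 7 tick 0 v(0, 3): D3/D4 P8 -> A3/A4 P8 similar
  -> R2 @ bar 7 tick 0 v(1, 2): B3/E4 P4 -> F4/C5 P5 similar
  -> R3 @ bar 7 tick 0 v(2, 3): C5 above A4
  -> R7 @ bar 7 tick 0 v(1,): B3->F4 leap 6st
  -> R8 @ bar 7 tick 0 v(0, 3): penult P8 not 3rd/6th
  -> R3 @ bar 7 tick 1 v(2, 3): C5 above A4
  -> R3 @ bar 7 tick 2 v(2, 3): C5 above A4
  -> R3 @ bar 7 tick 3 v(2, 3): C5 above A4
  -> R1 @ bar 8 tick 0 v(1, 2): F4/C5 P5 -> G4/D5 P5 similar
  -> R3 @ bar 8 tick 0 v(2, 3): D5 above B4
  -> R3 @ bar 8 tick 1 v(2, 3): D5 above B4
  -> R3 @ bar 8 tick 2 v(2, 3): D5 above B4
  -> R3 @ bar 8 tick 3 v(2, 3): D5 above B4
  -> R6 @ bar 8 tick 3 v(0, 3): closes on M3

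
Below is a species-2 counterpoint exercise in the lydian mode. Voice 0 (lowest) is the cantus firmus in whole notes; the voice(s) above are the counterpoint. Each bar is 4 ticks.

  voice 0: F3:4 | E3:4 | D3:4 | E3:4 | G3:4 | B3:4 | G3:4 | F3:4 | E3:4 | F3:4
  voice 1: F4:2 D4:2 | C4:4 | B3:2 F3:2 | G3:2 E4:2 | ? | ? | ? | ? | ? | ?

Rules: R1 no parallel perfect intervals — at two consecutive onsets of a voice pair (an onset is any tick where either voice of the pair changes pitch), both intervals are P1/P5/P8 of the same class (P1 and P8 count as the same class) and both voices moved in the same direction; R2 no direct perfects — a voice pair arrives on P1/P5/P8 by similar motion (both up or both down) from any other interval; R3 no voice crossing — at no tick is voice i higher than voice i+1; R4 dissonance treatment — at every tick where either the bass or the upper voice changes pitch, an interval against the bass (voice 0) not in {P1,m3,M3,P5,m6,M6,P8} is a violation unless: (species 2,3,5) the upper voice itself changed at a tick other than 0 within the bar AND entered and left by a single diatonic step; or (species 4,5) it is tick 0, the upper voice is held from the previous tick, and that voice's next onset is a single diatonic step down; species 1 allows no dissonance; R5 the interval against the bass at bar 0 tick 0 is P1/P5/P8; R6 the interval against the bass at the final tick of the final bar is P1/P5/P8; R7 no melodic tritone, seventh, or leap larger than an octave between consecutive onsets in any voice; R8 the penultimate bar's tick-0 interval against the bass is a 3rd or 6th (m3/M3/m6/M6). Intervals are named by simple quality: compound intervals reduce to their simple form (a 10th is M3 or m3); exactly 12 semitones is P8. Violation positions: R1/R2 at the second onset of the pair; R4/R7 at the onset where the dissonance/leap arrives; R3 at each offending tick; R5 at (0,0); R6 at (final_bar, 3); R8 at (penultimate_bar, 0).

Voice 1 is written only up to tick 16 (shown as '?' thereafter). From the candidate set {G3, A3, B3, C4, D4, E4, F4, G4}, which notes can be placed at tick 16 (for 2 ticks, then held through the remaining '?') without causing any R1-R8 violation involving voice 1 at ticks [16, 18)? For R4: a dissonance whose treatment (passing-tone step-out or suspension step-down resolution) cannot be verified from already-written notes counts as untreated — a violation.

G3: legal
A3: violates R4
B3: legal
C4: violates R4
D4: legal
E4: legal
F4: violates R4
G4: violates R1

{B3, D4, E4, G3}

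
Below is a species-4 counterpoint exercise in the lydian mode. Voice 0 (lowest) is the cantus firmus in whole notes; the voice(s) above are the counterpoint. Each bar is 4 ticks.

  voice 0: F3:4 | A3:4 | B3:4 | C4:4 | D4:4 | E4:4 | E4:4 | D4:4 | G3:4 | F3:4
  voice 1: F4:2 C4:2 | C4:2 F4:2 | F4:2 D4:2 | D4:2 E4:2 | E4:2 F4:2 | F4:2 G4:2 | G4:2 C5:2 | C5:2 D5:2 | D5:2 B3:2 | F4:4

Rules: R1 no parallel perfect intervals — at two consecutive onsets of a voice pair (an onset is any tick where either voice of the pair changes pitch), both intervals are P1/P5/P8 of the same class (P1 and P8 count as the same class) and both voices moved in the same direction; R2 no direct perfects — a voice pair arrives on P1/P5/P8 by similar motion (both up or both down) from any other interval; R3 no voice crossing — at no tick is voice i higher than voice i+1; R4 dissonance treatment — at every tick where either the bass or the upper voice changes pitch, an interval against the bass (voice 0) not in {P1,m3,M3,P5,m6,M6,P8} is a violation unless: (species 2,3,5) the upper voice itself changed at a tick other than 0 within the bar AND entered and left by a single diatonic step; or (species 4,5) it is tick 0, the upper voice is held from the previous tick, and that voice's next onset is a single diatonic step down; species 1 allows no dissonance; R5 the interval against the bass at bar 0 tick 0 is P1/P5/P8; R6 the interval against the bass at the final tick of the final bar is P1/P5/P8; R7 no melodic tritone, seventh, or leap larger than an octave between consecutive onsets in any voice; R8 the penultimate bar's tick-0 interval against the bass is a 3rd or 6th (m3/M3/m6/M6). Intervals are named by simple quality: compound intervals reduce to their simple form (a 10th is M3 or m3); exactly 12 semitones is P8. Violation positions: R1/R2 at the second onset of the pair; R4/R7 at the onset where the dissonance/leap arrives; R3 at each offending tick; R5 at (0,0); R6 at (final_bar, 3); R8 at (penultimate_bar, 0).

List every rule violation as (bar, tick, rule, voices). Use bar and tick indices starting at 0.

(2, 0, R4, (0, 1))
(3, 0, R4, (0, 1))
(4, 0, R4, (0, 1))
(5, 0, R4, (0, 1))
(7, 0, R4, (0, 1))
(8, 0, R8, (0, 1))
(8, 2, R7, (1,))
(9, 0, R7, (1,))

bar 0: v0=F3 v1=F4 downbeat P8
bar 1: v0=A3 v1=C4 downbeat m3
bar 2: v0=B3 v1=F4 downbeat TT
bar 3: v0=C4 v1=D4 downbeat M2
bar 4: v0=D4 v1=E4 downbeat M2
bar 5: v0=E4 v1=F4 downbeat m2
bar 6: v0=E4 v1=G4 downbeat m3
bar 7: v0=D4 v1=C5 downbeat m7
bar 8: v0=G3 v1=D5 downbeat P5
bar 9: v0=F3 v1=F4 downbeat P8
  -> R4 @ bar 2 tick 0 v(0, 1): B3/F4 TT untreated
  -> R4 @ bar 3 tick 0 v(0, 1): C4/D4 M2 untreated
  -> R4 @ bar 4 tick 0 v(0, 1): D4/E4 M2 untreated
  -> R4 @ bar 5 tick 0 v(0, 1): E4/F4 m2 untreated
  -> R4 @ bar 7 tick 0 v(0, 1): D4/C5 m7 untreated
  -> R8 @ bar 8 tick 0 v(0, 1): penult P5 not 3rd/6th
  -> R7 @ bar 8 tick 2 v(1,): D5->B3 leap 15st
  -> R7 @ bar 9 tick 0 v(1,): B3->F4 leap 6st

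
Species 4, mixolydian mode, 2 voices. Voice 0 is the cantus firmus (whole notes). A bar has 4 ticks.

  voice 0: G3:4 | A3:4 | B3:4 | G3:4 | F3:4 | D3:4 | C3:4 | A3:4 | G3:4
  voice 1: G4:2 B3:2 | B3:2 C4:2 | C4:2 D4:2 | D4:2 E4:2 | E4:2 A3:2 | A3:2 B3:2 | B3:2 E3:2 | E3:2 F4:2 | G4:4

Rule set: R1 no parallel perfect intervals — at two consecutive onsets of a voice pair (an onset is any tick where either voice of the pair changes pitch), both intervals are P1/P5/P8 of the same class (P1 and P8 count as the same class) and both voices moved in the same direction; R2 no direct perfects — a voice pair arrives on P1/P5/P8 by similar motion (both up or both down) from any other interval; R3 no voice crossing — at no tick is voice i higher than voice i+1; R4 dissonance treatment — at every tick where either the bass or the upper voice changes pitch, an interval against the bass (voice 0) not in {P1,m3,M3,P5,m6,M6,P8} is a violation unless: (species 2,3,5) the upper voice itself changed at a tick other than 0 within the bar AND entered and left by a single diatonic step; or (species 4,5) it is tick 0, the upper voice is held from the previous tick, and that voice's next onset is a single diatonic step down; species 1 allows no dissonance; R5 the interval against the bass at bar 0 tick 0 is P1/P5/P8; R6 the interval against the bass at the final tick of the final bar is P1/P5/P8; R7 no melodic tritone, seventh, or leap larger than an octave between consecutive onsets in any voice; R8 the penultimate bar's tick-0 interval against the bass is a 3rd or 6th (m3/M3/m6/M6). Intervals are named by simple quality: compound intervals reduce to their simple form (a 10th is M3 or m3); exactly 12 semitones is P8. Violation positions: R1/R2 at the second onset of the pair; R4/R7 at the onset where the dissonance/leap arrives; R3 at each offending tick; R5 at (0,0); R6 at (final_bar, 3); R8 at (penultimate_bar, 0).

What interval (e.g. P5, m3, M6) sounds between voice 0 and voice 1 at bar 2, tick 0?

voice 0=B3 voice 1=C4 -> m2

m2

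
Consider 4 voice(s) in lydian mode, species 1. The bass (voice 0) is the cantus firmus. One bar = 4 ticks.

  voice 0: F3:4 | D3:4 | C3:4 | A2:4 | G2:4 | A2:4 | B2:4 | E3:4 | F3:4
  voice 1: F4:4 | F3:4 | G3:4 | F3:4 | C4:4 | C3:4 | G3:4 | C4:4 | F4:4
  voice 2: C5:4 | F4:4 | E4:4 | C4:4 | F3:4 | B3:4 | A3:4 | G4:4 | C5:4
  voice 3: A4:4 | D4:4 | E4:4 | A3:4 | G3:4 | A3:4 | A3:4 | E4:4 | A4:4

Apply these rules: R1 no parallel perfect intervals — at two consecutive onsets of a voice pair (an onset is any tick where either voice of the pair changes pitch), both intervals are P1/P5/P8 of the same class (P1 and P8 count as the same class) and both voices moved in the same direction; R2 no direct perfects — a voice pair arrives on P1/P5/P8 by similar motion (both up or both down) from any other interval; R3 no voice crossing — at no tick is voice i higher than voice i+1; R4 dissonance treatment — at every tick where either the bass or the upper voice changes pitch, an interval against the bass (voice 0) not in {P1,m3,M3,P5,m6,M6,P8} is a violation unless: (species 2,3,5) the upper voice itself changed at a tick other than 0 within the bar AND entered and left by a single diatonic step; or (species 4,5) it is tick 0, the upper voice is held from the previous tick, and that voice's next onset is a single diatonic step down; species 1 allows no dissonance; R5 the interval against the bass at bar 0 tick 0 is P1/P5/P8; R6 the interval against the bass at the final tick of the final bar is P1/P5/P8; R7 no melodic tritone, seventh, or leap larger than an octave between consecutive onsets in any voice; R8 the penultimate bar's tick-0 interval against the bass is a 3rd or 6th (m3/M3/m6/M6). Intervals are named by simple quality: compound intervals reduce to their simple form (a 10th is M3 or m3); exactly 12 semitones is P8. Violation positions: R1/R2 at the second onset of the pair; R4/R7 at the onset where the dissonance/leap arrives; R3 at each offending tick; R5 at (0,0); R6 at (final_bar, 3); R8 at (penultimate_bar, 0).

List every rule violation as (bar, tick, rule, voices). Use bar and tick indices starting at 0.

(0, 0, R3, (2, 3))
(0, 0, R5, (0, 3))
(0, 1, R3, (2, 3))
(0, 2, R3, (2, 3))
(0, 3, R3, (2, 3))
(1, 0, R2, (0, 3))
(1, 0, R2, (1, 2))
(1, 0, R3, (2, 3))
(1, 1, R3, (2, 3))
(1, 2, R3, (2, 3))
(1, 3, R3, (2, 3))
(3, 0, R2, (0, 3))
(3, 0, R2, (1, 2))
(3, 0, R3, (2, 3))
(3, 1, R3, (2, 3))
(3, 2, R3, (2, 3))
(3, 3, R3, (2, 3))
(4, 0, R1, (0, 3))
(4, 0, R3, (1, 2))
(4, 0, R4, (0, 1))
(4, 0, R4, (0, 2))
(4, 1, R3, (1, 2))
(4, 2, R3, (1, 2))
(4, 3, R3, (1, 2))
(5, 0, R1, (0, 3))
(5, 0, R3, (2, 3))
(5, 0, R4, (0, 2))
(5, 0, R7, (2,))
(5, 1, R3, (2, 3))
(5, 2, R3, (2, 3))
(5, 3, R3, (2, 3))
(6, 0, R4, (0, 2))
(6, 0, R4, (0, 3))
(7, 0, R2, (0, 3))
(7, 0, R2, (1, 2))
(7, 0, R3, (2, 3))
(7, 0, R7, (2,))
(7, 0, R8, (0, 3))
(7, 1, R3, (2, 3))
(7, 2, R3, (2, 3))
(7, 3, R3, (2, 3))
(8, 0, R1, (1, 2))
(8, 0, R2, (0, 1))
(8, 0, R2, (0, 2))
(8, 0, R3, (2, 3))
(8, 1, R3, (2, 3))
(8, 2, R3, (2, 3))
(8, 3, R3, (2, 3))
(8, 3, R6, (0, 3))

bar 0: v0=F3 v1=F4 v2=C5 v3=A4 downbeat M3
bar 1: v0=D3 v1=F3 v2=F4 v3=D4 downbeat P8
bar 2: v0=C3 v1=G3 v2=E4 v3=E4 downbeat M3
bar 3: v0=A2 v1=F3 v2=C4 v3=A3 downbeat P8
bar 4: v0=G2 v1=C4 v2=F3 v3=G3 downbeat P8
bar 5: v0=A2 v1=C3 v2=B3 v3=A3 downbeat P8
bar 6: v0=B2 v1=G3 v2=A3 v3=A3 downbeat m7
bar 7: v0=E3 v1=C4 v2=G4 v3=E4 downbeat P8
bar 8: v0=F3 v1=F4 v2=C5 v3=A4 downbeat M3
  -> R3 @ bar 0 tick 0 v(2, 3): C5 above A4
  -> R5 @ bar 0 tick 0 v(0, 3): opens on M3
  -> R3 @ bar 0 tick 1 v(2, 3): C5 above A4
  -> R3 @ bar 0 tick 2 v(2, 3): C5 above A4
  -> R3 @ bar 0 tick 3 v(2, 3): C5 above A4
  -> R2 @ bar 1 tick 0 v(0, 3): F3/A4 M3 -> D3/D4 P8 similar
  -> R2 @ bar 1 tick 0 v(1, 2): F4/C5 P5 -> F3/F4 P8 similar
  -> R3 @ bar 1 tick 0 v(2, 3): F4 above D4
  -> R3 @ bar 1 tick 1 v(2, 3): F4 above D4
  -> R3 @ bar 1 tick 2 v(2, 3): F4 above D4
  -> R3 @ bar 1 tick 3 v(2, 3): F4 above D4
  -> R2 @ bar 3 tick 0 v(0, 3): C3/E4 M3 -> A2/A3 P8 similar
  -> R2 @ bar 3 tick 0 v(1, 2): G3/E4 M6 -> F3/C4 P5 similar
  -> R3 @ bar 3 tick 0 v(2, 3): C4 above A3
  -> R3 @ bar 3 tick 1 v(2, 3): C4 above A3
  -> R3 @ bar 3 tick 2 v(2, 3): C4 above A3
  -> R3 @ bar 3 tick 3 v(2, 3): C4 above A3
  -> R1 @ bar 4 tick 0 v(0, 3): A2/A3 P8 -> G2/G3 P8 similar
  -> R3 @ bar 4 tick 0 v(1, 2): C4 above F3
  -> R4 @ bar 4 tick 0 v(0, 1): G2/C4 P4 untreated
  -> R4 @ bar 4 tick 0 v(0, 2): G2/F3 m7 untreated
  -> R3 @ bar 4 tick 1 v(1, 2): C4 above F3
  -> R3 @ bar 4 tick 2 v(1, 2): C4 above F3
  -> R3 @ bar 4 tick 3 v(1, 2): C4 above F3
  -> R1 @ bar 5 tick 0 v(0, 3): G2/G3 P8 -> A2/A3 P8 similar
  -> R3 @ bar 5 tick 0 v(2, 3): B3 above A3
  -> R4 @ bar 5 tick 0 v(0, 2): A2/B3 M2 untreated
  -> R7 @ bar 5 tick 0 v(2,): F3->B3 leap 6st
  -> R3 @ bar 5 tick 1 v(2, 3): B3 above A3
  -> R3 @ bar 5 tick 2 v(2, 3): B3 above A3
  -> R3 @ bar 5 tick 3 v(2, 3): B3 above A3
  -> R4 @ bar 6 tick 0 v(0, 2): B2/A3 m7 untreated
  -> R4 @ bar 6 tick 0 v(0, 3): B2/A3 m7 untreated
  -> R2 @ bar 7 tick 0 v(0, 3): B2/A3 m7 -> E3/E4 P8 similar
  -> R2 @ bar 7 tick 0 v(1, 2): G3/A3 M2 -> C4/G4 P5 similar
  -> R3 @ bar 7 tick 0 v(2, 3): G4 above E4
  -> R7 @ bar 7 tick 0 v(2,): A3->G4 leap 10st
  -> R8 @ bar 7 tick 0 v(0, 3): penult P8 not 3rd/6th
  -> R3 @ bar 7 tick 1 v(2, 3): G4 above E4
  -> R3 @ bar 7 tick 2 v(2, 3): G4 above E4
  -> R3 @ bar 7 tick 3 v(2, 3): G4 above E4
  -> R1 @ bar 8 tick 0 v(1, 2): C4/G4 P5 -> F4/C5 P5 similar
  -> R2 @ bar 8 tick 0 v(0, 1): E3/C4 m6 -> F3/F4 P8 similar
  -> R2 @ bar 8 tick 0 v(0, 2): E3/G4 m3 -> F3/C5 P5 similar
  -> R3 @ bar 8 tick 0 v(2, 3): C5 above A4
  -> R3 @ bar 8 tick 1 v(2, 3): C5 above A4
  -> R3 @ bar 8 tick 2 v(2, 3): C5 above A4
  -> R3 @ bar 8 tick 3 v(2, 3): C5 above A4
  -> R6 @ bar 8 tick 3 v(0, 3): closes on M3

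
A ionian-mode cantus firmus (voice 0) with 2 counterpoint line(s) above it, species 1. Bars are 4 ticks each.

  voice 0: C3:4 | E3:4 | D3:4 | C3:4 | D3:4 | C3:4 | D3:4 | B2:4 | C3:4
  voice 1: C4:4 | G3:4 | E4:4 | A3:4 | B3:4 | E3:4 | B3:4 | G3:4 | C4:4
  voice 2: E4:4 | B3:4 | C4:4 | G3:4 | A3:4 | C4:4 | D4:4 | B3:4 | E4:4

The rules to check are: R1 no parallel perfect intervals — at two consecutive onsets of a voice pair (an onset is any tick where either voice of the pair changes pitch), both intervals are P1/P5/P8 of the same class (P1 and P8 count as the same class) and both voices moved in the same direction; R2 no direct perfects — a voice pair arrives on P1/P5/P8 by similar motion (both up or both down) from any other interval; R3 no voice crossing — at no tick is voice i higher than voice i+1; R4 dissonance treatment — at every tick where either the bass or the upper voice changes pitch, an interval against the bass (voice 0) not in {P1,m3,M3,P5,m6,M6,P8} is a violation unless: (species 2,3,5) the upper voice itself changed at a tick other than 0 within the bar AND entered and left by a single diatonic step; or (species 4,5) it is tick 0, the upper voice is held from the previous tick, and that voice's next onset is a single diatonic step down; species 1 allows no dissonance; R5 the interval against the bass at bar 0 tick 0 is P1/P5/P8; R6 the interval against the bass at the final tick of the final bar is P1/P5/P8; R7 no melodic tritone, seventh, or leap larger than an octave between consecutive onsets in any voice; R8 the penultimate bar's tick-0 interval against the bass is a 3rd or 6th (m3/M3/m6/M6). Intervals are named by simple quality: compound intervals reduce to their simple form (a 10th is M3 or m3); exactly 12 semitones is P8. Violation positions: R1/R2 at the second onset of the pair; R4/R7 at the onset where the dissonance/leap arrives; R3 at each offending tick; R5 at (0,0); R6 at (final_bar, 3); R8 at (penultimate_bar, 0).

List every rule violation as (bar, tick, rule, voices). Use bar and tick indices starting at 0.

bar 0: v0=C3 v1=C4 v2=E4 downbeat M3
bar 1: v0=E3 v1=G3 v2=B3 downbeat P5
bar 2: v0=D3 v1=E4 v2=C4 downbeat m7
bar 3: v0=C3 v1=A3 v2=G3 downbeat P5
bar 4: v0=D3 v1=B3 v2=A3 downbeat P5
bar 5: v0=C3 v1=E3 v2=C4 downbeat P8
bar 6: v0=D3 v1=B3 v2=D4 downbeat P8
bar 7: v0=B2 v1=G3 v2=B3 downbeat P8
bar 8: v0=C3 v1=C4 v2=E4 downbeat M3
  -> R5 @ bar 0 tick 0 v(0, 2): opens on M3
  -> R3 @ bar 2 tick 0 v(1, 2): E4 above C4
  -> R4 @ bar 2 tick 0 v(0, 1): D3/E4 M2 untreated
  -> R4 @ bar 2 tick 0 v(0, 2): D3/C4 m7 untreated
  -> R3 @ bar 2 tick 1 v(1, 2): E4 above C4
  -> R3 @ bar 2 tick 2 v(1, 2): E4 above C4
  -> R3 @ bar 2 tick 3 v(1, 2): E4 above C4
  -> R2 @ bar 3 tick 0 v(0, 2): D3/C4 m7 -> C3/G3 P5 similar
  -> R3 @ bar 3 tick 0 v(1, 2): A3 above G3
  -> R3 @ bar 3 tick 1 v(1, 2): A3 above G3
  -> R3 @ bar 3 tick 2 v(1, 2): A3 above G3
  -> R3 @ bar 3 tick 3 v(1, 2): A3 above G3
  -> R1 @ bar 4 tick 0 v(0, 2): C3/G3 P5 -> D3/A3 P5 similar
  -> R3 @ bar 4 tick 0 v(1, 2): B3 above A3
  -> R3 @ bar 4 tick 1 v(1, 2): B3 above A3
  -> R3 @ bar 4 tick 2 v(1, 2): B3 above A3
  -> R3 @ bar 4 tick 3 v(1, 2): B3 above A3
  -> R1 @ bar 6 tick 0 v(0, 2): C3/C4 P8 -> D3/D4 P8 similar
  -> R1 @ bar 7 tick 0 v(0, 2): D3/D4 P8 -> B2/B3 P8 similar
  -> R8 @ bar 7 tick 0 v(0, 2): penult P8 not 3rd/6th
  -> R2 @ bar 8 tick 0 v(0, 1): B2/G3 m6 -> C3/C4 P8 similar
  -> R6 @ bar 8 tick 3 v(0, 2): closes on M3

(0, 0, R5, (0, 2))
(2, 0, R3, (1, 2))
(2, 0, R4, (0, 1))
(2, 0, R4, (0, 2))
(2, 1, R3, (1, 2))
(2, 2, R3, (1, 2))
(2, 3, R3, (1, 2))
(3, 0, R2, (0, 2))
(3, 0, R3, (1, 2))
(3, 1, R3, (1, 2))
(3, 2, R3, (1, 2))
(3, 3, R3, (1, 2))
(4, 0, R1, (0, 2))
(4, 0, R3, (1, 2))
(4, 1, R3, (1, 2))
(4, 2, R3, (1, 2))
(4, 3, R3, (1, 2))
(6, 0, R1, (0, 2))
(7, 0, R1, (0, 2))
(7, 0, R8, (0, 2))
(8, 0, R2, (0, 1))
(8, 3, R6, (0, 2))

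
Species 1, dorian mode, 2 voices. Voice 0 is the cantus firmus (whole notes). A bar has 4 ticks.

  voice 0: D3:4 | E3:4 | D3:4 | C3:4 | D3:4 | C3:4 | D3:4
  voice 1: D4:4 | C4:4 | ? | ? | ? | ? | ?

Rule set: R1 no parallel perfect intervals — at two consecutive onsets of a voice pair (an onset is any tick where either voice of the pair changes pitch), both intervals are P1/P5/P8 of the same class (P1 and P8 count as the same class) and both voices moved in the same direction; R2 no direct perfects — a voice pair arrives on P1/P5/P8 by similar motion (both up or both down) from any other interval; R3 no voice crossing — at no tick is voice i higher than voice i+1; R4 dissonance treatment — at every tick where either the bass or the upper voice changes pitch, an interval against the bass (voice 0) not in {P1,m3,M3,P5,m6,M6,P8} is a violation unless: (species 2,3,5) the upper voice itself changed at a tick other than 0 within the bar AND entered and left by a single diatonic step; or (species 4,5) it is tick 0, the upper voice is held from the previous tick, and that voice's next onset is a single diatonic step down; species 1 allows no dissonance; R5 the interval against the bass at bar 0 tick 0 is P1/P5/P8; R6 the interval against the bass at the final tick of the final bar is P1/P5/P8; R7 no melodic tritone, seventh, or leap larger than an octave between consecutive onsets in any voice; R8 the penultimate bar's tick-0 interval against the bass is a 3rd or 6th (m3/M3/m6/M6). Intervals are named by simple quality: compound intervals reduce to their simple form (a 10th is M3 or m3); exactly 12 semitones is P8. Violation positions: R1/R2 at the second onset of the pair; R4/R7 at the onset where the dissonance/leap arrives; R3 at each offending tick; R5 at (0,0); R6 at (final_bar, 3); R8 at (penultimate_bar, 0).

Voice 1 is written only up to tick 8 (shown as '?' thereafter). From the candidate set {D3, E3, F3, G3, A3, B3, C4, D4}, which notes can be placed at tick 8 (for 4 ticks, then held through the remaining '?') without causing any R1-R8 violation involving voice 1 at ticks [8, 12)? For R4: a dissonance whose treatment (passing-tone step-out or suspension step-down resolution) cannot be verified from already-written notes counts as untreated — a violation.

{B3, D4, F3}

D3: violates R2,R7
E3: violates R4
F3: legal
G3: violates R4
A3: violates R2
B3: legal
C4: violates R4
D4: legal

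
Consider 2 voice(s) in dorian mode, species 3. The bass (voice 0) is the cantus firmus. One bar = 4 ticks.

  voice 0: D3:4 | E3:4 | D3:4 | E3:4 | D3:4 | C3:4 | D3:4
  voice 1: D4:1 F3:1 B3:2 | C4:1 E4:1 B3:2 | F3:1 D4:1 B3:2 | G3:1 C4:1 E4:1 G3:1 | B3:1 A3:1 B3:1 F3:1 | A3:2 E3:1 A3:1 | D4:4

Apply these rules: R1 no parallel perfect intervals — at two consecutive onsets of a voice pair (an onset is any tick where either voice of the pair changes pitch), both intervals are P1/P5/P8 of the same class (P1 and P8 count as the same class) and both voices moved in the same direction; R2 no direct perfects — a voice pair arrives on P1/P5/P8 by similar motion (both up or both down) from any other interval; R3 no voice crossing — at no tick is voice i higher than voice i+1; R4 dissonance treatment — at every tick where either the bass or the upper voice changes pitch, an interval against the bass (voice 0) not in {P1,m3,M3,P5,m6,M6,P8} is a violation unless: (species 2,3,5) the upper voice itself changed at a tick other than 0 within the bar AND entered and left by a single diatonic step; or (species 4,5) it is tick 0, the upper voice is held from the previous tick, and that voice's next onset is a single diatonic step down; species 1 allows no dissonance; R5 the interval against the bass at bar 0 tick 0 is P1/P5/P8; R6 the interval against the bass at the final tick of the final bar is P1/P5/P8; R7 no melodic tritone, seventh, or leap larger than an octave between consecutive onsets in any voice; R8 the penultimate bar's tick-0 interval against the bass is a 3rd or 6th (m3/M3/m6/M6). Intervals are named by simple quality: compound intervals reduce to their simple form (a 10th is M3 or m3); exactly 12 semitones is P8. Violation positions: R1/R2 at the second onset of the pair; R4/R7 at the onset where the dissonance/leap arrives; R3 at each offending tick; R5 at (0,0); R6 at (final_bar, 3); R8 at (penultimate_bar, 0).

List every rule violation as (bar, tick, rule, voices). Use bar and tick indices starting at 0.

(0, 2, R7, (1,))
(2, 0, R7, (1,))
(4, 3, R7, (1,))
(6, 0, R2, (0, 1))

bar 0: v0=D3 v1=D4 downbeat P8
bar 1: v0=E3 v1=C4 downbeat m6
bar 2: v0=D3 v1=F3 downbeat m3
bar 3: v0=E3 v1=G3 downbeat m3
bar 4: v0=D3 v1=B3 downbeat M6
bar 5: v0=C3 v1=A3 downbeat M6
bar 6: v0=D3 v1=D4 downbeat P8
  -> R7 @ bar 0 tick 2 v(1,): F3->B3 leap 6st
  -> R7 @ bar 2 tick 0 v(1,): B3->F3 leap 6st
  -> R7 @ bar 4 tick 3 v(1,): B3->F3 leap 6st
  -> R2 @ bar 6 tick 0 v(0, 1): C3/A3 M6 -> D3/D4 P8 similar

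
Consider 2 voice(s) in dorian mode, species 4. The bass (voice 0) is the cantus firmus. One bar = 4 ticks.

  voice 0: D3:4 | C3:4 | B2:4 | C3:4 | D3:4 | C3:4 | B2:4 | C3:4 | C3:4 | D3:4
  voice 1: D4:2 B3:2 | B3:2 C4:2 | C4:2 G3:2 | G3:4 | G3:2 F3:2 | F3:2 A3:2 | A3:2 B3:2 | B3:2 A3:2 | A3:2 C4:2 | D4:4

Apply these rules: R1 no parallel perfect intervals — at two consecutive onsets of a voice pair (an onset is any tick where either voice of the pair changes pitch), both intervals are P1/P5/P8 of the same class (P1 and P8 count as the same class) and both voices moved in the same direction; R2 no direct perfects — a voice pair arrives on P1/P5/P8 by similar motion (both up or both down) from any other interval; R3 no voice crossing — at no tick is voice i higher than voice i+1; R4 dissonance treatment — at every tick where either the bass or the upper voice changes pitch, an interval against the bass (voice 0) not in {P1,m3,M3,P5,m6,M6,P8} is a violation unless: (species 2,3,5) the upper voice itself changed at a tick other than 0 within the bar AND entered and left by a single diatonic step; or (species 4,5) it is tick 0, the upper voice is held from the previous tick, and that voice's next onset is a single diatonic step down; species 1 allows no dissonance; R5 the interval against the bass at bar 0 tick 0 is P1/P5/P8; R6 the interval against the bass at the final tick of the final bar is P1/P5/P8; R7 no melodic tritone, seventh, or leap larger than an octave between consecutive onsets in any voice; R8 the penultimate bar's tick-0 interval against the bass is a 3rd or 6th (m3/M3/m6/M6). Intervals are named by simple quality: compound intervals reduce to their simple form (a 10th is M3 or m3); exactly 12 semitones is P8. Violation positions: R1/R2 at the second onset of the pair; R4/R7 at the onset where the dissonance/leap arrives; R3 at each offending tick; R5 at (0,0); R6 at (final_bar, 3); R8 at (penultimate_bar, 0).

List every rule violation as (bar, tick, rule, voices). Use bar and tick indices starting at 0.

bar 0: v0=D3 v1=D4 downbeat P8
bar 1: v0=C3 v1=B3 downbeat M7
bar 2: v0=B2 v1=C4 downbeat m2
bar 3: v0=C3 v1=G3 downbeat P5
bar 4: v0=D3 v1=G3 downbeat P4
bar 5: v0=C3 v1=F3 downbeat P4
bar 6: v0=B2 v1=A3 downbeat m7
bar 7: v0=C3 v1=B3 downbeat M7
bar 8: v0=C3 v1=A3 downbeat M6
bar 9: v0=D3 v1=D4 downbeat P8
  -> R4 @ bar 1 tick 0 v(0, 1): C3/B3 M7 untreated
  -> R4 @ bar 2 tick 0 v(0, 1): B2/C4 m2 untreated
  -> R4 @ bar 5 tick 0 v(0, 1): C3/F3 P4 untreated
  -> R4 @ bar 6 tick 0 v(0, 1): B2/A3 m7 untreated
  -> R1 @ bar 9 tick 0 v(0, 1): C3/C4 P8 -> D3/D4 P8 similar

(1, 0, R4, (0, 1))
(2, 0, R4, (0, 1))
(5, 0, R4, (0, 1))
(6, 0, R4, (0, 1))
(9, 0, R1, (0, 1))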